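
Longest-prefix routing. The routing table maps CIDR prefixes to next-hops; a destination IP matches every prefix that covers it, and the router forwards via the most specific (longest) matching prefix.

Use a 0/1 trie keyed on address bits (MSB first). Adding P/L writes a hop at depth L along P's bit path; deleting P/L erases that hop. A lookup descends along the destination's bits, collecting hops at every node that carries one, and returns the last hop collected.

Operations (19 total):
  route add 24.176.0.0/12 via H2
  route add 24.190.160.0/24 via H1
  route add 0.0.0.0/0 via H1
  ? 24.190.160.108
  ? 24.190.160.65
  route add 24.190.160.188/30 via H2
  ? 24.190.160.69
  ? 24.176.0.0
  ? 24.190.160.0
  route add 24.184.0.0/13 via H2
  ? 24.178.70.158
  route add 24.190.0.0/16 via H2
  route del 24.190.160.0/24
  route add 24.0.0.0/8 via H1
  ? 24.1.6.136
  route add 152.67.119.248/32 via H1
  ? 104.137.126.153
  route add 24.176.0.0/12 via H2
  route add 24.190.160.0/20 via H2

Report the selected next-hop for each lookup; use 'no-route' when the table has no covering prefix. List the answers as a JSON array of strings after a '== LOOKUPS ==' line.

Trace:
  + 24.176.0.0/12 (H2) depth=12
  + 24.190.160.0/24 (H1) depth=24
  + 0.0.0.0/0 (H1) depth=0
  Q 24.190.160.108: descend 000110001011111010100000 ; hops seen [H1,H2,H1] ; pick H1
  Q 24.190.160.65: descend 000110001011111010100000 ; hops seen [H1,H2,H1] ; pick H1
  + 24.190.160.188/30 (H2) depth=30
  Q 24.190.160.69: descend 000110001011111010100000 ; hops seen [H1,H2,H1] ; pick H1
  Q 24.176.0.0: descend 000110001011 ; hops seen [H1,H2] ; pick H2
  Q 24.190.160.0: descend 000110001011111010100000 ; hops seen [H1,H2,H1] ; pick H1
  + 24.184.0.0/13 (H2) depth=13
  Q 24.178.70.158: descend 000110001011 ; hops seen [H1,H2] ; pick H2
  + 24.190.0.0/16 (H2) depth=16
  - 24.190.160.0/24 clear@24
  + 24.0.0.0/8 (H1) depth=8
  Q 24.1.6.136: descend 00011000 ; hops seen [H1,H1] ; pick H1
  + 152.67.119.248/32 (H1) depth=32
  Q 104.137.126.153: descend 0 ; hops seen [H1] ; pick H1
  + 24.176.0.0/12 (H2) depth=12
  + 24.190.160.0/20 (H2) depth=20

== LOOKUPS ==
["H1","H1","H1","H2","H1","H2","H1","H1"]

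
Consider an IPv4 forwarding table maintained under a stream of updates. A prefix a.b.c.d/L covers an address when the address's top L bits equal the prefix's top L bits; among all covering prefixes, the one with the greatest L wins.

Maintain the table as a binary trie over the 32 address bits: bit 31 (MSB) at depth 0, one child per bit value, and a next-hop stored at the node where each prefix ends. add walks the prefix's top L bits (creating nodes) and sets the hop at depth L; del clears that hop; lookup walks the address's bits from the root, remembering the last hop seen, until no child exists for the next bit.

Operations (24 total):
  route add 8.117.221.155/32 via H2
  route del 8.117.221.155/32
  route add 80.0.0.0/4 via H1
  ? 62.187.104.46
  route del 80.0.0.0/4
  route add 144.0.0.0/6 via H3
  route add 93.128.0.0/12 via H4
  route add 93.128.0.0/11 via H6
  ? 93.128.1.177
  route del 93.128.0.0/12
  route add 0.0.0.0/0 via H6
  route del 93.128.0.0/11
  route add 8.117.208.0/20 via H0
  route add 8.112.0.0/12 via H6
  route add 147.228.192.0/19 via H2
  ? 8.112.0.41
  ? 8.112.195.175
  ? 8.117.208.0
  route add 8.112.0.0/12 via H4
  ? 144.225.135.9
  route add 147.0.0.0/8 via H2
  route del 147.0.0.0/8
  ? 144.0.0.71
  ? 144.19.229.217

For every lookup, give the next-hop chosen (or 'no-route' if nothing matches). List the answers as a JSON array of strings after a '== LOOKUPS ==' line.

Apply in order:
  + 8.117.221.155/32 (H2) depth=32
  - 8.117.221.155/32 clear@32
  + 80.0.0.0/4 (H1) depth=4
  lookup 62.187.104.46: bits 00 walk d0:-→d1:-→d2:- -> no-route
  - 80.0.0.0/4 clear@4
  + 144.0.0.0/6 (H3) depth=6
  + 93.128.0.0/12 (H4) depth=12
  + 93.128.0.0/11 (H6) depth=11
  lookup 93.128.1.177: bits 010111011000 walk d0:-→d1:-→d2:-→d3:-→d4:-→d5:-→d6:-→d7:-→d8:-→d9:-→d10:-→d11:H6→d12:H4 -> H4
  - 93.128.0.0/12 clear@12
  + 0.0.0.0/0 (H6) depth=0
  - 93.128.0.0/11 clear@11
  + 8.117.208.0/20 (H0) depth=20
  + 8.112.0.0/12 (H6) depth=12
  + 147.228.192.0/19 (H2) depth=19
  lookup 8.112.0.41: bits 0000100001110 walk d0:H6→d1:-→d2:-→d3:-→d4:-→d5:-→d6:-→d7:-→d8:-→d9:-→d10:-→d11:-→d12:H6→d13:- -> H6
  lookup 8.112.195.175: bits 0000100001110 walk d0:H6→d1:-→d2:-→d3:-→d4:-→d5:-→d6:-→d7:-→d8:-→d9:-→d10:-→d11:-→d12:H6→d13:- -> H6
  lookup 8.117.208.0: bits 00001000011101011101 walk d0:H6→d1:-→d2:-→d3:-→d4:-→d5:-→d6:-→d7:-→d8:-→d9:-→d10:-→d11:-→d12:H6→d13:-→d14:-→d15:-→d16:-→d17:-→d18:-→d19:-→d20:H0 -> H0
  + 8.112.0.0/12 (H4) depth=12
  lookup 144.225.135.9: bits 100100 walk d0:H6→d1:-→d2:-→d3:-→d4:-→d5:-→d6:H3 -> H3
  + 147.0.0.0/8 (H2) depth=8
  - 147.0.0.0/8 clear@8
  lookup 144.0.0.71: bits 100100 walk d0:H6→d1:-→d2:-→d3:-→d4:-→d5:-→d6:H3 -> H3
  lookup 144.19.229.217: bits 100100 walk d0:H6→d1:-→d2:-→d3:-→d4:-→d5:-→d6:H3 -> H3

== LOOKUPS ==
["no-route","H4","H6","H6","H0","H3","H3","H3"]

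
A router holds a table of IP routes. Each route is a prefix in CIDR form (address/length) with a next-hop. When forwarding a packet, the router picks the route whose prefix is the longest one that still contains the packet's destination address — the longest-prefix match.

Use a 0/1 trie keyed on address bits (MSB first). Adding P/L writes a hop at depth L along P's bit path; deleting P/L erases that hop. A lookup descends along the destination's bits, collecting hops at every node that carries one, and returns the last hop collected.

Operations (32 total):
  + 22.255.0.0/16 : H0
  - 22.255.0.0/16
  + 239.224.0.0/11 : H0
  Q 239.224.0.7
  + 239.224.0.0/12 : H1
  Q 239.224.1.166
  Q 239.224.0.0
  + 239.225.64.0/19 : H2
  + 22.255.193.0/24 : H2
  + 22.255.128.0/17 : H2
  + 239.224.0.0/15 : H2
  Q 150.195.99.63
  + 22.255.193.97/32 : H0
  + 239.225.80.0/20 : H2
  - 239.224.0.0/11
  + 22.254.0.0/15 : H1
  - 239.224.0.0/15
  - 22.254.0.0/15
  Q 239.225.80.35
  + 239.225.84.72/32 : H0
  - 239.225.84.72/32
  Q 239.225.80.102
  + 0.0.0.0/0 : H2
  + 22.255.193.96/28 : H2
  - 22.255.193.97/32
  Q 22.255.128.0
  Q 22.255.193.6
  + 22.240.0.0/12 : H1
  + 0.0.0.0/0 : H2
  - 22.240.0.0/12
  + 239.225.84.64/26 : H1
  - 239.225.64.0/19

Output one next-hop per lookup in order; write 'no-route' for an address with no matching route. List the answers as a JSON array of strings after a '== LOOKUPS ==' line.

Apply in order:
  + 22.255.0.0/16 (H0) depth=16
  - 22.255.0.0/16 clear@16
  + 239.224.0.0/11 (H0) depth=11
  lookup 239.224.0.7: bits 11101111111 walk d0:-→d1:-→d2:-→d3:-→d4:-→d5:-→d6:-→d7:-→d8:-→d9:-→d10:-→d11:H0 -> H0
  + 239.224.0.0/12 (H1) depth=12
  lookup 239.224.1.166: bits 111011111110 walk d0:-→d1:-→d2:-→d3:-→d4:-→d5:-→d6:-→d7:-→d8:-→d9:-→d10:-→d11:H0→d12:H1 -> H1
  lookup 239.224.0.0: bits 111011111110 walk d0:-→d1:-→d2:-→d3:-→d4:-→d5:-→d6:-→d7:-→d8:-→d9:-→d10:-→d11:H0→d12:H1 -> H1
  + 239.225.64.0/19 (H2) depth=19
  + 22.255.193.0/24 (H2) depth=24
  + 22.255.128.0/17 (H2) depth=17
  + 239.224.0.0/15 (H2) depth=15
  lookup 150.195.99.63: bits 1 walk d0:-→d1:- -> no-route
  + 22.255.193.97/32 (H0) depth=32
  + 239.225.80.0/20 (H2) depth=20
  - 239.224.0.0/11 clear@11
  + 22.254.0.0/15 (H1) depth=15
  - 239.224.0.0/15 clear@15
  - 22.254.0.0/15 clear@15
  lookup 239.225.80.35: bits 11101111111000010101 walk d0:-→d1:-→d2:-→d3:-→d4:-→d5:-→d6:-→d7:-→d8:-→d9:-→d10:-→d11:-→d12:H1→d13:-→d14:-→d15:-→d16:-→d17:-→d18:-→d19:H2→d20:H2 -> H2
  + 239.225.84.72/32 (H0) depth=32
  - 239.225.84.72/32 clear@32
  lookup 239.225.80.102: bits 111011111110000101010 walk d0:-→d1:-→d2:-→d3:-→d4:-→d5:-→d6:-→d7:-→d8:-→d9:-→d10:-→d11:-→d12:H1→d13:-→d14:-→d15:-→d16:-→d17:-→d18:-→d19:H2→d20:H2→d21:- -> H2
  + 0.0.0.0/0 (H2) depth=0
  + 22.255.193.96/28 (H2) depth=28
  - 22.255.193.97/32 clear@32
  lookup 22.255.128.0: bits 00010110111111111 walk d0:H2→d1:-→d2:-→d3:-→d4:-→d5:-→d6:-→d7:-→d8:-→d9:-→d10:-→d11:-→d12:-→d13:-→d14:-→d15:-→d16:-→d17:H2 -> H2
  lookup 22.255.193.6: bits 0001011011111111110000010 walk d0:H2→d1:-→d2:-→d3:-→d4:-→d5:-→d6:-→d7:-→d8:-→d9:-→d10:-→d11:-→d12:-→d13:-→d14:-→d15:-→d16:-→d17:H2→d18:-→d19:-→d20:-→d21:-→d22:-→d23:-→d24:H2→d25:- -> H2
  + 22.240.0.0/12 (H1) depth=12
  + 0.0.0.0/0 (H2) depth=0
  - 22.240.0.0/12 clear@12
  + 239.225.84.64/26 (H1) depth=26
  - 239.225.64.0/19 clear@19

== LOOKUPS ==
["H0","H1","H1","no-route","H2","H2","H2","H2"]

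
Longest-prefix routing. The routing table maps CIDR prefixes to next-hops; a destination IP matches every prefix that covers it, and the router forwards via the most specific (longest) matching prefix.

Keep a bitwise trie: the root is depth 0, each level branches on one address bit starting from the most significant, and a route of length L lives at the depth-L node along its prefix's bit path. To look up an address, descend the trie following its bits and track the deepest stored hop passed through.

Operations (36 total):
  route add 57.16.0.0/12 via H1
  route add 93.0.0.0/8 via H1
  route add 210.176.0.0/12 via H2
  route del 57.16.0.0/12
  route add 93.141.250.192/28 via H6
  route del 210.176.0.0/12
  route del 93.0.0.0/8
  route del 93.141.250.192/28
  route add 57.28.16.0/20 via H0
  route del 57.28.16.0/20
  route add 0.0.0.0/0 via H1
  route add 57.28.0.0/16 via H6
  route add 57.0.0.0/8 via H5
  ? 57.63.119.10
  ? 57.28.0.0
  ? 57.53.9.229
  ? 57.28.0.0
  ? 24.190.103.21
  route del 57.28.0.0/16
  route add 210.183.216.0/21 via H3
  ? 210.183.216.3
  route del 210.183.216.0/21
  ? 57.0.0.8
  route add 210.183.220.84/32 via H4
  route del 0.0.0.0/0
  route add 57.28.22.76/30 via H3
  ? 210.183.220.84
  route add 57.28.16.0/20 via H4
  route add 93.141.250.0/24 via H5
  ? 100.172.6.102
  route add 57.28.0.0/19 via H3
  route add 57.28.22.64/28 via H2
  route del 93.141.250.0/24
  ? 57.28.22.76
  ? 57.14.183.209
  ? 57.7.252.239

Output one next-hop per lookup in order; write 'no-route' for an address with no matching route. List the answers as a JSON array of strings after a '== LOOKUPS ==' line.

Process each operation:
  + 57.16.0.0/12 (H1) depth=12
  + 93.0.0.0/8 (H1) depth=8
  + 210.176.0.0/12 (H2) depth=12
  - 57.16.0.0/12 clear@12
  + 93.141.250.192/28 (H6) depth=28
  - 210.176.0.0/12 clear@12
  - 93.0.0.0/8 clear@8
  - 93.141.250.192/28 clear@28
  + 57.28.16.0/20 (H0) depth=20
  - 57.28.16.0/20 clear@20
  + 0.0.0.0/0 (H1) depth=0
  + 57.28.0.0/16 (H6) depth=16
  + 57.0.0.0/8 (H5) depth=8
  Q 57.63.119.10: descend 0011100100 ; hops seen [H1,H5] ; pick H5
  Q 57.28.0.0: descend 0011100100011100000 ; hops seen [H1,H5,H6] ; pick H6
  Q 57.53.9.229: descend 0011100100 ; hops seen [H1,H5] ; pick H5
  Q 57.28.0.0: descend 0011100100011100000 ; hops seen [H1,H5,H6] ; pick H6
  Q 24.190.103.21: descend 00 ; hops seen [H1] ; pick H1
  - 57.28.0.0/16 clear@16
  + 210.183.216.0/21 (H3) depth=21
  Q 210.183.216.3: descend 110100101011011111011 ; hops seen [H1,H3] ; pick H3
  - 210.183.216.0/21 clear@21
  Q 57.0.0.8: descend 00111001000 ; hops seen [H1,H5] ; pick H5
  + 210.183.220.84/32 (H4) depth=32
  - 0.0.0.0/0 clear@0
  + 57.28.22.76/30 (H3) depth=30
  Q 210.183.220.84: descend 11010010101101111101110001010100 ; hops seen [H4] ; pick H4
  + 57.28.16.0/20 (H4) depth=20
  + 93.141.250.0/24 (H5) depth=24
  Q 100.172.6.102: descend 01 ; hops seen [∅] ; pick no-route
  + 57.28.0.0/19 (H3) depth=19
  + 57.28.22.64/28 (H2) depth=28
  - 93.141.250.0/24 clear@24
  Q 57.28.22.76: descend 001110010001110000010110010011 ; hops seen [H5,H3,H4,H2,H3] ; pick H3
  Q 57.14.183.209: descend 00111001000 ; hops seen [H5] ; pick H5
  Q 57.7.252.239: descend 00111001000 ; hops seen [H5] ; pick H5

== LOOKUPS ==
["H5","H6","H5","H6","H1","H3","H5","H4","no-route","H3","H5","H5"]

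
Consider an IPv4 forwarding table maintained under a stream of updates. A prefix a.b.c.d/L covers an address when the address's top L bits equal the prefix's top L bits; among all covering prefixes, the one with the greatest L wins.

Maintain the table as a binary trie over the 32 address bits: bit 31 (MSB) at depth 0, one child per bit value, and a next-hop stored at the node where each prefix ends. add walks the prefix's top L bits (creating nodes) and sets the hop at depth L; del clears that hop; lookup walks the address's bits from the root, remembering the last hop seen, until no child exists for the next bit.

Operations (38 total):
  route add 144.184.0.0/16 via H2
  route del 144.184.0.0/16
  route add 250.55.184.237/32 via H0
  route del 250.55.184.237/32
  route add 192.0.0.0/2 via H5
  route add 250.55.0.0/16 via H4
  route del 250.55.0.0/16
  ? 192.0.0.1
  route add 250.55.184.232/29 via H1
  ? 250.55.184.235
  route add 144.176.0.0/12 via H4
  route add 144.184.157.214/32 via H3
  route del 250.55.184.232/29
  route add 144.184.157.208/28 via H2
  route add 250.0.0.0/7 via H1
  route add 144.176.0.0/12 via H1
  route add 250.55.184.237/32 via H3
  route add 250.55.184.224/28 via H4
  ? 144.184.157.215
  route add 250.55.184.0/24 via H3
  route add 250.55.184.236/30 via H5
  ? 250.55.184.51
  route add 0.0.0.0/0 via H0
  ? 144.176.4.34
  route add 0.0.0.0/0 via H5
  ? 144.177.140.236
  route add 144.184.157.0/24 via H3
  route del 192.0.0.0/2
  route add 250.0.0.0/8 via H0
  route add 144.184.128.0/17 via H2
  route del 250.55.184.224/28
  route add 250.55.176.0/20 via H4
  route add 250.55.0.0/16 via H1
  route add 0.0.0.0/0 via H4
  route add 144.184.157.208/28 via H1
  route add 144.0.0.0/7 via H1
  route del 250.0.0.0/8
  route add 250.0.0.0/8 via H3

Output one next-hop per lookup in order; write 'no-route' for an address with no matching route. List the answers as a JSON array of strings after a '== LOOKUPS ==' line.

Trace:
  add 144.184.0.0/16 -> H2 at depth 16
  - 144.184.0.0/16 clear@16
  add 250.55.184.237/32 -> H0 at depth 32
  - 250.55.184.237/32 clear@32
  add 192.0.0.0/2 -> H5 at depth 2
  add 250.55.0.0/16 -> H4 at depth 16
  - 250.55.0.0/16 clear@16
  ? 192.0.0.1  path d0:-→d1:-→d2:H5  best=H5
  add 250.55.184.232/29 -> H1 at depth 29
  ? 250.55.184.235  path d0:-→d1:-→d2:H5→d3:-→d4:-→d5:-→d6:-→d7:-→d8:-→d9:-→d10:-→d11:-→d12:-→d13:-→d14:-→d15:-→d16:-→d17:-→d18:-→d19:-→d20:-→d21:-→d22:-→d23:-→d24:-→d25:-→d26:-→d27:-→d28:-→d29:H1  best=H1
  add 144.176.0.0/12 -> H4 at depth 12
  add 144.184.157.214/32 -> H3 at depth 32
  - 250.55.184.232/29 clear@29
  add 144.184.157.208/28 -> H2 at depth 28
  add 250.0.0.0/7 -> H1 at depth 7
  add 144.176.0.0/12 -> H1 at depth 12
  add 250.55.184.237/32 -> H3 at depth 32
  add 250.55.184.224/28 -> H4 at depth 28
  ? 144.184.157.215  path d0:-→d1:-→d2:-→d3:-→d4:-→d5:-→d6:-→d7:-→d8:-→d9:-→d10:-→d11:-→d12:H1→d13:-→d14:-→d15:-→d16:-→d17:-→d18:-→d19:-→d20:-→d21:-→d22:-→d23:-→d24:-→d25:-→d26:-→d27:-→d28:H2→d29:-→d30:-→d31:-  best=H2
  add 250.55.184.0/24 -> H3 at depth 24
  add 250.55.184.236/30 -> H5 at depth 30
  ? 250.55.184.51  path d0:-→d1:-→d2:H5→d3:-→d4:-→d5:-→d6:-→d7:H1→d8:-→d9:-→d10:-→d11:-→d12:-→d13:-→d14:-→d15:-→d16:-→d17:-→d18:-→d19:-→d20:-→d21:-→d22:-→d23:-→d24:H3  best=H3
  add 0.0.0.0/0 -> H0 at depth 0
  ? 144.176.4.34  path d0:H0→d1:-→d2:-→d3:-→d4:-→d5:-→d6:-→d7:-→d8:-→d9:-→d10:-→d11:-→d12:H1  best=H1
  add 0.0.0.0/0 -> H5 at depth 0
  ? 144.177.140.236  path d0:H5→d1:-→d2:-→d3:-→d4:-→d5:-→d6:-→d7:-→d8:-→d9:-→d10:-→d11:-→d12:H1  best=H1
  add 144.184.157.0/24 -> H3 at depth 24
  - 192.0.0.0/2 clear@2
  add 250.0.0.0/8 -> H0 at depth 8
  add 144.184.128.0/17 -> H2 at depth 17
  - 250.55.184.224/28 clear@28
  add 250.55.176.0/20 -> H4 at depth 20
  add 250.55.0.0/16 -> H1 at depth 16
  add 0.0.0.0/0 -> H4 at depth 0
  add 144.184.157.208/28 -> H1 at depth 28
  add 144.0.0.0/7 -> H1 at depth 7
  - 250.0.0.0/8 clear@8
  add 250.0.0.0/8 -> H3 at depth 8

== LOOKUPS ==
["H5","H1","H2","H3","H1","H1"]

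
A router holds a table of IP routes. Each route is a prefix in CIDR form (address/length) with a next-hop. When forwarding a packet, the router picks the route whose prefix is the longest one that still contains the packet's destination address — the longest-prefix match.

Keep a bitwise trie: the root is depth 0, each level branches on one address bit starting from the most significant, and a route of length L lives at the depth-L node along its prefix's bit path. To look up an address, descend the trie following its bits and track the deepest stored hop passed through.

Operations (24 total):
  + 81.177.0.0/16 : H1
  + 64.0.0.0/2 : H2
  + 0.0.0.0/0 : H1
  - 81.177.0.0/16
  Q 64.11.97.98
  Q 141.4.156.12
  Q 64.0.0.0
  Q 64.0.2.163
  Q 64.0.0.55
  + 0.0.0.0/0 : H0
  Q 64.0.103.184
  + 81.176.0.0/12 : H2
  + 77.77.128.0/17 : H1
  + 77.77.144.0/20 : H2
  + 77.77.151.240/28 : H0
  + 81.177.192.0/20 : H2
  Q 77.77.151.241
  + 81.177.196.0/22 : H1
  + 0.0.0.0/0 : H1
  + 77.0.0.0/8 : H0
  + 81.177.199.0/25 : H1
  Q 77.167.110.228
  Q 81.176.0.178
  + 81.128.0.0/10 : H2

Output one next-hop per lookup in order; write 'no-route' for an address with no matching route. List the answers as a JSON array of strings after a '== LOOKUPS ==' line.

Apply in order:
  add 81.177.0.0/16 -> H1 at depth 16
  add 64.0.0.0/2 -> H2 at depth 2
  add 0.0.0.0/0 -> H1 at depth 0
  - 81.177.0.0/16 clear@16
  ? 64.11.97.98  path d0:H1→d1:-→d2:H2→d3:-  best=H2
  ? 141.4.156.12  path d0:H1  best=H1
  ? 64.0.0.0  path d0:H1→d1:-→d2:H2→d3:-  best=H2
  ? 64.0.2.163  path d0:H1→d1:-→d2:H2→d3:-  best=H2
  ? 64.0.0.55  path d0:H1→d1:-→d2:H2→d3:-  best=H2
  add 0.0.0.0/0 -> H0 at depth 0
  ? 64.0.103.184  path d0:H0→d1:-→d2:H2→d3:-  best=H2
  add 81.176.0.0/12 -> H2 at depth 12
  add 77.77.128.0/17 -> H1 at depth 17
  add 77.77.144.0/20 -> H2 at depth 20
  add 77.77.151.240/28 -> H0 at depth 28
  add 81.177.192.0/20 -> H2 at depth 20
  ? 77.77.151.241  path d0:H0→d1:-→d2:H2→d3:-→d4:-→d5:-→d6:-→d7:-→d8:-→d9:-→d10:-→d11:-→d12:-→d13:-→d14:-→d15:-→d16:-→d17:H1→d18:-→d19:-→d20:H2→d21:-→d22:-→d23:-→d24:-→d25:-→d26:-→d27:-→d28:H0  best=H0
  add 81.177.196.0/22 -> H1 at depth 22
  add 0.0.0.0/0 -> H1 at depth 0
  add 77.0.0.0/8 -> H0 at depth 8
  add 81.177.199.0/25 -> H1 at depth 25
  ? 77.167.110.228  path d0:H1→d1:-→d2:H2→d3:-→d4:-→d5:-→d6:-→d7:-→d8:H0  best=H0
  ? 81.176.0.178  path d0:H1→d1:-→d2:H2→d3:-→d4:-→d5:-→d6:-→d7:-→d8:-→d9:-→d10:-→d11:-→d12:H2→d13:-→d14:-→d15:-  best=H2
  add 81.128.0.0/10 -> H2 at depth 10

== LOOKUPS ==
["H2","H1","H2","H2","H2","H2","H0","H0","H2"]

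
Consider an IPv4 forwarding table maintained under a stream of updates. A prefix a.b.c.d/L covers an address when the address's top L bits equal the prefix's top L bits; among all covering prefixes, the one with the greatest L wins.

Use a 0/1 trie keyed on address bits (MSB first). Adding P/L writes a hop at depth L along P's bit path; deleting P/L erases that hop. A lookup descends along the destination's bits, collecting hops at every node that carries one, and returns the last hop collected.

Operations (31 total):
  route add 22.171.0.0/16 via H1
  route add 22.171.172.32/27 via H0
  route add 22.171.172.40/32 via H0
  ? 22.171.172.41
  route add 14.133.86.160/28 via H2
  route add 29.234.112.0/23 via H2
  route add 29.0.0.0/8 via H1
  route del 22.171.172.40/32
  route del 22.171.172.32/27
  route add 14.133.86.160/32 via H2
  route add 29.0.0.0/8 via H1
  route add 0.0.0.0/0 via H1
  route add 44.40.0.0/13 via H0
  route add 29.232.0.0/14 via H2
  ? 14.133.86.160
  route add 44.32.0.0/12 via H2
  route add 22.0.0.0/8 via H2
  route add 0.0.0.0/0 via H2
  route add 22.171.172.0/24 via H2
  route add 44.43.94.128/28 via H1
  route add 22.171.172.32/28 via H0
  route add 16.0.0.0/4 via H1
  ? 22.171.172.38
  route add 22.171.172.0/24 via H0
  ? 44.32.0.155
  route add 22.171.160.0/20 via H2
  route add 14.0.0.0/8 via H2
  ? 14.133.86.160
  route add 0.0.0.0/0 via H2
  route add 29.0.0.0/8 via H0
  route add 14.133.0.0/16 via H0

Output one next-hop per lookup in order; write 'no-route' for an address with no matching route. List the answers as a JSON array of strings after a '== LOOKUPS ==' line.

Process each operation:
  + 22.171.0.0/16 (H1) depth=16
  + 22.171.172.32/27 (H0) depth=27
  + 22.171.172.40/32 (H0) depth=32
  Q 22.171.172.41: descend 0001011010101011101011000010100 ; hops seen [H1,H0] ; pick H0
  + 14.133.86.160/28 (H2) depth=28
  + 29.234.112.0/23 (H2) depth=23
  + 29.0.0.0/8 (H1) depth=8
  - 22.171.172.40/32 clear@32
  - 22.171.172.32/27 clear@27
  + 14.133.86.160/32 (H2) depth=32
  + 29.0.0.0/8 (H1) depth=8
  + 0.0.0.0/0 (H1) depth=0
  + 44.40.0.0/13 (H0) depth=13
  + 29.232.0.0/14 (H2) depth=14
  Q 14.133.86.160: descend 00001110100001010101011010100000 ; hops seen [H1,H2,H2] ; pick H2
  + 44.32.0.0/12 (H2) depth=12
  + 22.0.0.0/8 (H2) depth=8
  + 0.0.0.0/0 (H2) depth=0
  + 22.171.172.0/24 (H2) depth=24
  + 44.43.94.128/28 (H1) depth=28
  + 22.171.172.32/28 (H0) depth=28
  + 16.0.0.0/4 (H1) depth=4
  Q 22.171.172.38: descend 0001011010101011101011000010 ; hops seen [H2,H1,H2,H1,H2,H0] ; pick H0
  + 22.171.172.0/24 (H0) depth=24
  Q 44.32.0.155: descend 001011000010 ; hops seen [H2,H2] ; pick H2
  + 22.171.160.0/20 (H2) depth=20
  + 14.0.0.0/8 (H2) depth=8
  Q 14.133.86.160: descend 00001110100001010101011010100000 ; hops seen [H2,H2,H2,H2] ; pick H2
  + 0.0.0.0/0 (H2) depth=0
  + 29.0.0.0/8 (H0) depth=8
  + 14.133.0.0/16 (H0) depth=16

== LOOKUPS ==
["H0","H2","H0","H2","H2"]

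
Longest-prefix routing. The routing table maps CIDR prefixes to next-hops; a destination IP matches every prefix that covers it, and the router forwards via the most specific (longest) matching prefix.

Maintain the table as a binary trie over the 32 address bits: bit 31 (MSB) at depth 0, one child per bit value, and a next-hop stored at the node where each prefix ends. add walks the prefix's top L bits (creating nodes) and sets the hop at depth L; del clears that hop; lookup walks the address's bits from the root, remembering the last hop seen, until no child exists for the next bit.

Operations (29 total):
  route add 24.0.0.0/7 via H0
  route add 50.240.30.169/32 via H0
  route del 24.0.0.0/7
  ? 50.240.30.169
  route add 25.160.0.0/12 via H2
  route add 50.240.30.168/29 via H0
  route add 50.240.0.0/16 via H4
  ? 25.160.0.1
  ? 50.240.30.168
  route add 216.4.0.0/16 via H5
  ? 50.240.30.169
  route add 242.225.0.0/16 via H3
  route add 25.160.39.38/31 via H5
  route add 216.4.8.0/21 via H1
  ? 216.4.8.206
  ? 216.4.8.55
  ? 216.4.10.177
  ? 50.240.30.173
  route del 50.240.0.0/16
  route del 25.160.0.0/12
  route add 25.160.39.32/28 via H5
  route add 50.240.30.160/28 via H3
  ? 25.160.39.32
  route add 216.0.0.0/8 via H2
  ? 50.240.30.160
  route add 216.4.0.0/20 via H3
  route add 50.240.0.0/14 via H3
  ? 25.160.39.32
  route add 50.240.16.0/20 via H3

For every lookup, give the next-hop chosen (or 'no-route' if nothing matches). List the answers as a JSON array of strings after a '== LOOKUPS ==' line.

Trace:
  + 24.0.0.0/7 (H0) depth=7
  + 50.240.30.169/32 (H0) depth=32
  - 24.0.0.0/7 clear@7
  Q 50.240.30.169: descend 00110010111100000001111010101001 ; hops seen [H0] ; pick H0
  + 25.160.0.0/12 (H2) depth=12
  + 50.240.30.168/29 (H0) depth=29
  + 50.240.0.0/16 (H4) depth=16
  Q 25.160.0.1: descend 000110011010 ; hops seen [H2] ; pick H2
  Q 50.240.30.168: descend 0011001011110000000111101010100 ; hops seen [H4,H0] ; pick H0
  + 216.4.0.0/16 (H5) depth=16
  Q 50.240.30.169: descend 00110010111100000001111010101001 ; hops seen [H4,H0,H0] ; pick H0
  + 242.225.0.0/16 (H3) depth=16
  + 25.160.39.38/31 (H5) depth=31
  + 216.4.8.0/21 (H1) depth=21
  Q 216.4.8.206: descend 110110000000010000001 ; hops seen [H5,H1] ; pick H1
  Q 216.4.8.55: descend 110110000000010000001 ; hops seen [H5,H1] ; pick H1
  Q 216.4.10.177: descend 110110000000010000001 ; hops seen [H5,H1] ; pick H1
  Q 50.240.30.173: descend 00110010111100000001111010101 ; hops seen [H4,H0] ; pick H0
  - 50.240.0.0/16 clear@16
  - 25.160.0.0/12 clear@12
  + 25.160.39.32/28 (H5) depth=28
  + 50.240.30.160/28 (H3) depth=28
  Q 25.160.39.32: descend 00011001101000000010011100100 ; hops seen [H5] ; pick H5
  + 216.0.0.0/8 (H2) depth=8
  Q 50.240.30.160: descend 0011001011110000000111101010 ; hops seen [H3] ; pick H3
  + 216.4.0.0/20 (H3) depth=20
  + 50.240.0.0/14 (H3) depth=14
  Q 25.160.39.32: descend 00011001101000000010011100100 ; hops seen [H5] ; pick H5
  + 50.240.16.0/20 (H3) depth=20

== LOOKUPS ==
["H0","H2","H0","H0","H1","H1","H1","H0","H5","H3","H5"]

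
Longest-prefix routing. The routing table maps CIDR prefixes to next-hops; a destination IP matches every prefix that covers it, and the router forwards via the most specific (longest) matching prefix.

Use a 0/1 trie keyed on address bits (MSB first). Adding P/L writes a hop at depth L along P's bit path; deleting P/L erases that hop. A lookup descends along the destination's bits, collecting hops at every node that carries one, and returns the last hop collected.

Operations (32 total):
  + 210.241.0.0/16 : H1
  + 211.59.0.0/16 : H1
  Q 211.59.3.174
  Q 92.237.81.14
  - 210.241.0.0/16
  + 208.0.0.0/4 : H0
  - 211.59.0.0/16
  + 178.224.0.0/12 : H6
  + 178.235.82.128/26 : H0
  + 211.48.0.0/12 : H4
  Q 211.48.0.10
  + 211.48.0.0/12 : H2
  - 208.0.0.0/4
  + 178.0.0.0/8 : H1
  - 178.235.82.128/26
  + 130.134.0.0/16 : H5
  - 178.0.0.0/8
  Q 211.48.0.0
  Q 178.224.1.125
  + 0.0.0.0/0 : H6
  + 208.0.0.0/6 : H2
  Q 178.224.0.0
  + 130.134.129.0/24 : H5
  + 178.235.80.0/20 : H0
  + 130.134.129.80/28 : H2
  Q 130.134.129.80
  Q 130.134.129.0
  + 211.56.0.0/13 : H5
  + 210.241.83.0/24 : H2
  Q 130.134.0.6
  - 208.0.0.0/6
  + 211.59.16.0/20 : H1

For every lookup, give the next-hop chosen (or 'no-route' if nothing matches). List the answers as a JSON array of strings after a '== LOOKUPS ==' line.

Trace:
  add 210.241.0.0/16 -> H1 at depth 16
  add 211.59.0.0/16 -> H1 at depth 16
  lookup 211.59.3.174: bits 1101001100111011 walk d0:-→d1:-→d2:-→d3:-→d4:-→d5:-→d6:-→d7:-→d8:-→d9:-→d10:-→d11:-→d12:-→d13:-→d14:-→d15:-→d16:H1 -> H1
  lookup 92.237.81.14: bits ε walk d0:- -> no-route
  - 210.241.0.0/16 clear@16
  add 208.0.0.0/4 -> H0 at depth 4
  - 211.59.0.0/16 clear@16
  add 178.224.0.0/12 -> H6 at depth 12
  add 178.235.82.128/26 -> H0 at depth 26
  add 211.48.0.0/12 -> H4 at depth 12
  lookup 211.48.0.10: bits 110100110011 walk d0:-→d1:-→d2:-→d3:-→d4:H0→d5:-→d6:-→d7:-→d8:-→d9:-→d10:-→d11:-→d12:H4 -> H4
  add 211.48.0.0/12 -> H2 at depth 12
  - 208.0.0.0/4 clear@4
  add 178.0.0.0/8 -> H1 at depth 8
  - 178.235.82.128/26 clear@26
  add 130.134.0.0/16 -> H5 at depth 16
  - 178.0.0.0/8 clear@8
  lookup 211.48.0.0: bits 110100110011 walk d0:-→d1:-→d2:-→d3:-→d4:-→d5:-→d6:-→d7:-→d8:-→d9:-→d10:-→d11:-→d12:H2 -> H2
  lookup 178.224.1.125: bits 101100101110 walk d0:-→d1:-→d2:-→d3:-→d4:-→d5:-→d6:-→d7:-→d8:-→d9:-→d10:-→d11:-→d12:H6 -> H6
  add 0.0.0.0/0 -> H6 at depth 0
  add 208.0.0.0/6 -> H2 at depth 6
  lookup 178.224.0.0: bits 101100101110 walk d0:H6→d1:-→d2:-→d3:-→d4:-→d5:-→d6:-→d7:-→d8:-→d9:-→d10:-→d11:-→d12:H6 -> H6
  add 130.134.129.0/24 -> H5 at depth 24
  add 178.235.80.0/20 -> H0 at depth 20
  add 130.134.129.80/28 -> H2 at depth 28
  lookup 130.134.129.80: bits 1000001010000110100000010101 walk d0:H6→d1:-→d2:-→d3:-→d4:-→d5:-→d6:-→d7:-→d8:-→d9:-→d10:-→d11:-→d12:-→d13:-→d14:-→d15:-→d16:H5→d17:-→d18:-→d19:-→d20:-→d21:-→d22:-→d23:-→d24:H5→d25:-→d26:-→d27:-→d28:H2 -> H2
  lookup 130.134.129.0: bits 1000001010000110100000010 walk d0:H6→d1:-→d2:-→d3:-→d4:-→d5:-→d6:-→d7:-→d8:-→d9:-→d10:-→d11:-→d12:-→d13:-→d14:-→d15:-→d16:H5→d17:-→d18:-→d19:-→d20:-→d21:-→d22:-→d23:-→d24:H5→d25:- -> H5
  add 211.56.0.0/13 -> H5 at depth 13
  add 210.241.83.0/24 -> H2 at depth 24
  lookup 130.134.0.6: bits 1000001010000110 walk d0:H6→d1:-→d2:-→d3:-→d4:-→d5:-→d6:-→d7:-→d8:-→d9:-→d10:-→d11:-→d12:-→d13:-→d14:-→d15:-→d16:H5 -> H5
  - 208.0.0.0/6 clear@6
  add 211.59.16.0/20 -> H1 at depth 20

== LOOKUPS ==
["H1","no-route","H4","H2","H6","H6","H2","H5","H5"]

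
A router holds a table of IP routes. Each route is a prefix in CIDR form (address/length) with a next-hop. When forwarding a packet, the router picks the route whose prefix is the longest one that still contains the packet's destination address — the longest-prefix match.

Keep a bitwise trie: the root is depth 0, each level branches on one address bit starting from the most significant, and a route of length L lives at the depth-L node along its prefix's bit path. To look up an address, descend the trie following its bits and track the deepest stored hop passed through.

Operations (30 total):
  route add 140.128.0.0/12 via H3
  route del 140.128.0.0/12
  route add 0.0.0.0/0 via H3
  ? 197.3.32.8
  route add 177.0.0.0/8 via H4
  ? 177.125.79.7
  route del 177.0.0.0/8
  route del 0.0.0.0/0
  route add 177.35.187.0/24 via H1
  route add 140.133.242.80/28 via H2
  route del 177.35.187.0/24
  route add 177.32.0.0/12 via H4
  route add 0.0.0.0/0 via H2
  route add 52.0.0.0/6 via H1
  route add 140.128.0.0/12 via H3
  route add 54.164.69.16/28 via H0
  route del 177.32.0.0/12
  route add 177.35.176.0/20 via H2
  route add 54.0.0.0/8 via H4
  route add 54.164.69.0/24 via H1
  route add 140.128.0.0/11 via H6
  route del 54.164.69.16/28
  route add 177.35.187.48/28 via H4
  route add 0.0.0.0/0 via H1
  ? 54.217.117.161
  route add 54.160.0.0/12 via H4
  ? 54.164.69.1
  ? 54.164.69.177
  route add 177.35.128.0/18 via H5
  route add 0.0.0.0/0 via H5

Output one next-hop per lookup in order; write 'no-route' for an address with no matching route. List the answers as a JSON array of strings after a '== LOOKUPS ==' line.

Apply in order:
  + 140.128.0.0/12 (H3) depth=12
  del 140.128.0.0/12 (clear depth 12)
  + 0.0.0.0/0 (H3) depth=0
  Q 197.3.32.8: descend 1 ; hops seen [H3] ; pick H3
  + 177.0.0.0/8 (H4) depth=8
  Q 177.125.79.7: descend 10110001 ; hops seen [H3,H4] ; pick H4
  del 177.0.0.0/8 (clear depth 8)
  del 0.0.0.0/0 (clear depth 0)
  + 177.35.187.0/24 (H1) depth=24
  + 140.133.242.80/28 (H2) depth=28
  del 177.35.187.0/24 (clear depth 24)
  + 177.32.0.0/12 (H4) depth=12
  + 0.0.0.0/0 (H2) depth=0
  + 52.0.0.0/6 (H1) depth=6
  + 140.128.0.0/12 (H3) depth=12
  + 54.164.69.16/28 (H0) depth=28
  del 177.32.0.0/12 (clear depth 12)
  + 177.35.176.0/20 (H2) depth=20
  + 54.0.0.0/8 (H4) depth=8
  + 54.164.69.0/24 (H1) depth=24
  + 140.128.0.0/11 (H6) depth=11
  del 54.164.69.16/28 (clear depth 28)
  + 177.35.187.48/28 (H4) depth=28
  + 0.0.0.0/0 (H1) depth=0
  Q 54.217.117.161: descend 001101101 ; hops seen [H1,H1,H4] ; pick H4
  + 54.160.0.0/12 (H4) depth=12
  Q 54.164.69.1: descend 001101101010010001000101000 ; hops seen [H1,H1,H4,H4,H1] ; pick H1
  Q 54.164.69.177: descend 001101101010010001000101 ; hops seen [H1,H1,H4,H4,H1] ; pick H1
  + 177.35.128.0/18 (H5) depth=18
  + 0.0.0.0/0 (H5) depth=0

== LOOKUPS ==
["H3","H4","H4","H1","H1"]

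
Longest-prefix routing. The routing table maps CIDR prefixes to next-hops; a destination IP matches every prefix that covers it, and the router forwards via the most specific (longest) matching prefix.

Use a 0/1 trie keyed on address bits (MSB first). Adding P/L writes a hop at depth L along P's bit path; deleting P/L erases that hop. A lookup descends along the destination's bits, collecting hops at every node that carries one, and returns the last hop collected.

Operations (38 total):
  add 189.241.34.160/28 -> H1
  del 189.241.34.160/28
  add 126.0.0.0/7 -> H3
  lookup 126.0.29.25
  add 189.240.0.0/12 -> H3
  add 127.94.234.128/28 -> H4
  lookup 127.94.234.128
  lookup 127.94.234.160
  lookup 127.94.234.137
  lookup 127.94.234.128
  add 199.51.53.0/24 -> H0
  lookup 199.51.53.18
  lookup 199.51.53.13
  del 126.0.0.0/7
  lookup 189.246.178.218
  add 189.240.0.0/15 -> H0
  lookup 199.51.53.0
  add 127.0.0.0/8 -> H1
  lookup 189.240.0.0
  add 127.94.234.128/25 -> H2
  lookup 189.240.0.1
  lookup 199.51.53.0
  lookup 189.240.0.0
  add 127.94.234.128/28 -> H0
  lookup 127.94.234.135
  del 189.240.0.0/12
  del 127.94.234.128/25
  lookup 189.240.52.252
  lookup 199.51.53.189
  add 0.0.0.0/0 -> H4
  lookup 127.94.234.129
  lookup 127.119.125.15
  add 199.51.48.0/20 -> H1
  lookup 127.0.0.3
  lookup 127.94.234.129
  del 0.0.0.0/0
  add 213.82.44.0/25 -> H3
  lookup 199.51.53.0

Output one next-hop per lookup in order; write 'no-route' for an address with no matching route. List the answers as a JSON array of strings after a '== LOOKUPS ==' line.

Apply in order:
  add 189.241.34.160/28 -> H1 at depth 28
  del 189.241.34.160/28 (clear depth 28)
  add 126.0.0.0/7 -> H3 at depth 7
  ? 126.0.29.25  path d0:-→d1:-→d2:-→d3:-→d4:-→d5:-→d6:-→d7:H3  best=H3
  add 189.240.0.0/12 -> H3 at depth 12
  add 127.94.234.128/28 -> H4 at depth 28
  ? 127.94.234.128  path d0:-→d1:-→d2:-→d3:-→d4:-→d5:-→d6:-→d7:H3→d8:-→d9:-→d10:-→d11:-→d12:-→d13:-→d14:-→d15:-→d16:-→d17:-→d18:-→d19:-→d20:-→d21:-→d22:-→d23:-→d24:-→d25:-→d26:-→d27:-→d28:H4  best=H4
  ? 127.94.234.160  path d0:-→d1:-→d2:-→d3:-→d4:-→d5:-→d6:-→d7:H3→d8:-→d9:-→d10:-→d11:-→d12:-→d13:-→d14:-→d15:-→d16:-→d17:-→d18:-→d19:-→d20:-→d21:-→d22:-→d23:-→d24:-→d25:-→d26:-  best=H3
  ? 127.94.234.137  path d0:-→d1:-→d2:-→d3:-→d4:-→d5:-→d6:-→d7:H3→d8:-→d9:-→d10:-→d11:-→d12:-→d13:-→d14:-→d15:-→d16:-→d17:-→d18:-→d19:-→d20:-→d21:-→d22:-→d23:-→d24:-→d25:-→d26:-→d27:-→d28:H4  best=H4
  ? 127.94.234.128  path d0:-→d1:-→d2:-→d3:-→d4:-→d5:-→d6:-→d7:H3→d8:-→d9:-→d10:-→d11:-→d12:-→d13:-→d14:-→d15:-→d16:-→d17:-→d18:-→d19:-→d20:-→d21:-→d22:-→d23:-→d24:-→d25:-→d26:-→d27:-→d28:H4  best=H4
  add 199.51.53.0/24 -> H0 at depth 24
  ? 199.51.53.18  path d0:-→d1:-→d2:-→d3:-→d4:-→d5:-→d6:-→d7:-→d8:-→d9:-→d10:-→d11:-→d12:-→d13:-→d14:-→d15:-→d16:-→d17:-→d18:-→d19:-→d20:-→d21:-→d22:-→d23:-→d24:H0  best=H0
  ? 199.51.53.13  path d0:-→d1:-→d2:-→d3:-→d4:-→d5:-→d6:-→d7:-→d8:-→d9:-→d10:-→d11:-→d12:-→d13:-→d14:-→d15:-→d16:-→d17:-→d18:-→d19:-→d20:-→d21:-→d22:-→d23:-→d24:H0  best=H0
  del 126.0.0.0/7 (clear depth 7)
  ? 189.246.178.218  path d0:-→d1:-→d2:-→d3:-→d4:-→d5:-→d6:-→d7:-→d8:-→d9:-→d10:-→d11:-→d12:H3→d13:-  best=H3
  add 189.240.0.0/15 -> H0 at depth 15
  ? 199.51.53.0  path d0:-→d1:-→d2:-→d3:-→d4:-→d5:-→d6:-→d7:-→d8:-→d9:-→d10:-→d11:-→d12:-→d13:-→d14:-→d15:-→d16:-→d17:-→d18:-→d19:-→d20:-→d21:-→d22:-→d23:-→d24:H0  best=H0
  add 127.0.0.0/8 -> H1 at depth 8
  ? 189.240.0.0  path d0:-→d1:-→d2:-→d3:-→d4:-→d5:-→d6:-→d7:-→d8:-→d9:-→d10:-→d11:-→d12:H3→d13:-→d14:-→d15:H0  best=H0
  add 127.94.234.128/25 -> H2 at depth 25
  ? 189.240.0.1  path d0:-→d1:-→d2:-→d3:-→d4:-→d5:-→d6:-→d7:-→d8:-→d9:-→d10:-→d11:-→d12:H3→d13:-→d14:-→d15:H0  best=H0
  ? 199.51.53.0  path d0:-→d1:-→d2:-→d3:-→d4:-→d5:-→d6:-→d7:-→d8:-→d9:-→d10:-→d11:-→d12:-→d13:-→d14:-→d15:-→d16:-→d17:-→d18:-→d19:-→d20:-→d21:-→d22:-→d23:-→d24:H0  best=H0
  ? 189.240.0.0  path d0:-→d1:-→d2:-→d3:-→d4:-→d5:-→d6:-→d7:-→d8:-→d9:-→d10:-→d11:-→d12:H3→d13:-→d14:-→d15:H0  best=H0
  add 127.94.234.128/28 -> H0 at depth 28
  ? 127.94.234.135  path d0:-→d1:-→d2:-→d3:-→d4:-→d5:-→d6:-→d7:-→d8:H1→d9:-→d10:-→d11:-→d12:-→d13:-→d14:-→d15:-→d16:-→d17:-→d18:-→d19:-→d20:-→d21:-→d22:-→d23:-→d24:-→d25:H2→d26:-→d27:-→d28:H0  best=H0
  del 189.240.0.0/12 (clear depth 12)
  del 127.94.234.128/25 (clear depth 25)
  ? 189.240.52.252  path d0:-→d1:-→d2:-→d3:-→d4:-→d5:-→d6:-→d7:-→d8:-→d9:-→d10:-→d11:-→d12:-→d13:-→d14:-→d15:H0  best=H0
  ? 199.51.53.189  path d0:-→d1:-→d2:-→d3:-→d4:-→d5:-→d6:-→d7:-→d8:-→d9:-→d10:-→d11:-→d12:-→d13:-→d14:-→d15:-→d16:-→d17:-→d18:-→d19:-→d20:-→d21:-→d22:-→d23:-→d24:H0  best=H0
  add 0.0.0.0/0 -> H4 at depth 0
  ? 127.94.234.129  path d0:H4→d1:-→d2:-→d3:-→d4:-→d5:-→d6:-→d7:-→d8:H1→d9:-→d10:-→d11:-→d12:-→d13:-→d14:-→d15:-→d16:-→d17:-→d18:-→d19:-→d20:-→d21:-→d22:-→d23:-→d24:-→d25:-→d26:-→d27:-→d28:H0  best=H0
  ? 127.119.125.15  path d0:H4→d1:-→d2:-→d3:-→d4:-→d5:-→d6:-→d7:-→d8:H1→d9:-→d10:-  best=H1
  add 199.51.48.0/20 -> H1 at depth 20
  ? 127.0.0.3  path d0:H4→d1:-→d2:-→d3:-→d4:-→d5:-→d6:-→d7:-→d8:H1→d9:-  best=H1
  ? 127.94.234.129  path d0:H4→d1:-→d2:-→d3:-→d4:-→d5:-→d6:-→d7:-→d8:H1→d9:-→d10:-→d11:-→d12:-→d13:-→d14:-→d15:-→d16:-→d17:-→d18:-→d19:-→d20:-→d21:-→d22:-→d23:-→d24:-→d25:-→d26:-→d27:-→d28:H0  best=H0
  del 0.0.0.0/0 (clear depth 0)
  add 213.82.44.0/25 -> H3 at depth 25
  ? 199.51.53.0  path d0:-→d1:-→d2:-→d3:-→d4:-→d5:-→d6:-→d7:-→d8:-→d9:-→d10:-→d11:-→d12:-→d13:-→d14:-→d15:-→d16:-→d17:-→d18:-→d19:-→d20:H1→d21:-→d22:-→d23:-→d24:H0  best=H0

== LOOKUPS ==
["H3","H4","H3","H4","H4","H0","H0","H3","H0","H0","H0","H0","H0","H0","H0","H0","H0","H1","H1","H0","H0"]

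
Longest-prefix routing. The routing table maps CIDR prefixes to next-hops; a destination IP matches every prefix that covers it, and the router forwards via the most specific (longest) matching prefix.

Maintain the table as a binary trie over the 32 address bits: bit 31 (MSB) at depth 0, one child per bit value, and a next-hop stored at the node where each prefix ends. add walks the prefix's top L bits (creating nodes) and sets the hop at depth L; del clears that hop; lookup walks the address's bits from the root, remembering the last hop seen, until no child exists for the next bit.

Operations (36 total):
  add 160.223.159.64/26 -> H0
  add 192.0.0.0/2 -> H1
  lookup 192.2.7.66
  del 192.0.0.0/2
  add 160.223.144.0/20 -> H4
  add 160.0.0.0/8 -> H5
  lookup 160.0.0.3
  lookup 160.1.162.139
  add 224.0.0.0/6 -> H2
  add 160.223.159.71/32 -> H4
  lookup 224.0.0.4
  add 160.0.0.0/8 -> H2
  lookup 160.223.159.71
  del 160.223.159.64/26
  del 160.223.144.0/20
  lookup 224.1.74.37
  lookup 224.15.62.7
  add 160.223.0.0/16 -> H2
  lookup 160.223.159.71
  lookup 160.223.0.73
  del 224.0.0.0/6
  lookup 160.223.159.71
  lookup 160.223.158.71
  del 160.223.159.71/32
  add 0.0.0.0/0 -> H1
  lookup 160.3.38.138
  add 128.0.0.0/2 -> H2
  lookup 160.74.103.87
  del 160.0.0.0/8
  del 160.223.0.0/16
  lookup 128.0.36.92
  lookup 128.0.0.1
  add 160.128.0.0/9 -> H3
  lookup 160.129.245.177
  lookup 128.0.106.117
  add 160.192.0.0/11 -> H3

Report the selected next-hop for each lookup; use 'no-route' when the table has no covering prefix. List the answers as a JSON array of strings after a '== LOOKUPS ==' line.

Process each operation:
  add 160.223.159.64/26 -> H0 at depth 26
  add 192.0.0.0/2 -> H1 at depth 2
  Q 192.2.7.66: descend 11 ; hops seen [H1] ; pick H1
  del 192.0.0.0/2 (clear depth 2)
  add 160.223.144.0/20 -> H4 at depth 20
  add 160.0.0.0/8 -> H5 at depth 8
  Q 160.0.0.3: descend 10100000 ; hops seen [H5] ; pick H5
  Q 160.1.162.139: descend 10100000 ; hops seen [H5] ; pick H5
  add 224.0.0.0/6 -> H2 at depth 6
  add 160.223.159.71/32 -> H4 at depth 32
  Q 224.0.0.4: descend 111000 ; hops seen [H2] ; pick H2
  add 160.0.0.0/8 -> H2 at depth 8
  Q 160.223.159.71: descend 10100000110111111001111101000111 ; hops seen [H2,H4,H0,H4] ; pick H4
  del 160.223.159.64/26 (clear depth 26)
  del 160.223.144.0/20 (clear depth 20)
  Q 224.1.74.37: descend 111000 ; hops seen [H2] ; pick H2
  Q 224.15.62.7: descend 111000 ; hops seen [H2] ; pick H2
  add 160.223.0.0/16 -> H2 at depth 16
  Q 160.223.159.71: descend 10100000110111111001111101000111 ; hops seen [H2,H2,H4] ; pick H4
  Q 160.223.0.73: descend 1010000011011111 ; hops seen [H2,H2] ; pick H2
  del 224.0.0.0/6 (clear depth 6)
  Q 160.223.159.71: descend 10100000110111111001111101000111 ; hops seen [H2,H2,H4] ; pick H4
  Q 160.223.158.71: descend 10100000110111111001111 ; hops seen [H2,H2] ; pick H2
  del 160.223.159.71/32 (clear depth 32)
  add 0.0.0.0/0 -> H1 at depth 0
  Q 160.3.38.138: descend 10100000 ; hops seen [H1,H2] ; pick H2
  add 128.0.0.0/2 -> H2 at depth 2
  Q 160.74.103.87: descend 10100000 ; hops seen [H1,H2,H2] ; pick H2
  del 160.0.0.0/8 (clear depth 8)
  del 160.223.0.0/16 (clear depth 16)
  Q 128.0.36.92: descend 10 ; hops seen [H1,H2] ; pick H2
  Q 128.0.0.1: descend 10 ; hops seen [H1,H2] ; pick H2
  add 160.128.0.0/9 -> H3 at depth 9
  Q 160.129.245.177: descend 101000001 ; hops seen [H1,H2,H3] ; pick H3
  Q 128.0.106.117: descend 10 ; hops seen [H1,H2] ; pick H2
  add 160.192.0.0/11 -> H3 at depth 11

== LOOKUPS ==
["H1","H5","H5","H2","H4","H2","H2","H4","H2","H4","H2","H2","H2","H2","H2","H3","H2"]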